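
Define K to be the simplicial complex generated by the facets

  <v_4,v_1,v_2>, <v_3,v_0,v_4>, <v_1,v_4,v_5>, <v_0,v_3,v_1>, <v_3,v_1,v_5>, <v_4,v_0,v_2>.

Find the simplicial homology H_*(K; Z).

Order the vertices as v_0 < v_1 < v_2 < v_3 < v_4 < v_5. Listing each simplex with vertices in this order, K has dimension 2 with simplices:

  0-simplices (6): [v_0], [v_1], [v_2], [v_3], [v_4], [v_5]
  1-simplices (12): [v_0,v_1], [v_0,v_2], [v_0,v_3], [v_0,v_4], [v_1,v_2], [v_1,v_3], [v_1,v_4], [v_1,v_5], [v_2,v_4], [v_3,v_4], [v_3,v_5], [v_4,v_5]
  2-simplices (6): [v_0,v_1,v_3], [v_0,v_2,v_4], [v_0,v_3,v_4], [v_1,v_2,v_4], [v_1,v_3,v_5], [v_1,v_4,v_5]

Hence C_0 ≅ Z^6, C_1 ≅ Z^12, C_2 ≅ Z^6.

Boundary ∂_1: C_1 → C_0 sends each edge [p,q] (with p < q) to q − p. For instance
  ∂[v_4,v_5] = [v_5] − [v_4].
The resulting 6×12 matrix has rank 5, and its Smith normal form has invariant factors (1,1,1,1,1).

Boundary ∂_2: C_2 → C_1 acts by ∂[p,q,r] = [q,r] − [p,r] + [p,q]. For instance
  ∂[v_1,v_2,v_4] = [v_2,v_4] − [v_1,v_4] + [v_1,v_2],
  ∂[v_0,v_3,v_4] = [v_3,v_4] − [v_0,v_4] + [v_0,v_3].
The resulting 12×6 matrix has rank 6, and its Smith normal form has invariant factors (1,1,1,1,1,1).

Reading off H_k = ker ∂_k / im ∂_{k+1}:

  H_0: rank C_0 − rank ∂_1 = 6 − 5 = 1, and the invariant factors of ∂_1 are all 1, so H_0 ≅ Z.
  H_1: rank ker ∂_1 − rank ∂_2 = (12 − 5) − 6 = 1, and the invariant factors of ∂_2 are all 1, so H_1 ≅ Z.
  H_2: rank ker ∂_2 − rank ∂_3 = (6 − 6) − 0 = 0, and there is no ∂_3, so H_2 ≅ 0.

As a check, the Euler characteristic is 6 − 12 + 6 = 0, which agrees with 1 − 1 + 0 = 0.

H_0 ≅ Z,  H_1 ≅ Z,  H_2 = 0.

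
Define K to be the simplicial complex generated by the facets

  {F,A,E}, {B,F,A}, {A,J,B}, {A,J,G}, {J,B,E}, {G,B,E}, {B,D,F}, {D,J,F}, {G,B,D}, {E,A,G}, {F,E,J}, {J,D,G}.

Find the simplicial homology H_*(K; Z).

H_0 ≅ Z,  H_1 ≅ Z/2,  H_2 = 0.

Take the total order A < B < D < E < F < G < J on the vertex set. Then K (dimension 2) consists of the simplices:

  0-simplices (7): A, B, D, E, F, G, J
  1-simplices (18): AB, AE, AF, AG, AJ, BD, BE, BF, BG, BJ, DF, DG, DJ, EF, EG, EJ, FJ, GJ
  2-simplices (12): ABF, ABJ, AEF, AEG, AGJ, BDF, BDG, BEG, BEJ, DFJ, DGJ, EFJ

giving chain groups C_0 ≅ Z^7, C_1 ≅ Z^18, C_2 ≅ Z^12.

∂_1: C_1 → C_0 sends each edge [p,q] (with p < q) to q − p.
The 7×18 boundary matrix has rank 6 and Smith normal form diag(1,1,1,1,1,1).

∂_2: C_2 → C_1 sends each 2-simplex [p,q,r] to [q,r] − [p,r] + [p,q]. For instance
  ∂AEF = EF − AF + AE,
  ∂BDG = DG − BG + BD.
This gives a 18×12 integer matrix of rank 12; reducing to Smith normal form yields diagonal entries (1,1,1,1,1,1,1,1,1,1,1,2).

Computing H_k = (kernel of ∂_k) / (image of ∂_{k+1}):

  H_0: rank C_0 − rank ∂_1 = 7 − 6 = 1, and the invariant factors of ∂_1 are all 1, so H_0 = Z.
  H_1: rank ker ∂_1 − rank ∂_2 = (18 − 6) − 12 = 0, and ∂_2 has invariant factor 2 > 1, so H_1 = Z/2.
  H_2: rank ker ∂_2 − rank ∂_3 = (12 − 12) − 0 = 0, and there is no ∂_3, so H_2 = 0.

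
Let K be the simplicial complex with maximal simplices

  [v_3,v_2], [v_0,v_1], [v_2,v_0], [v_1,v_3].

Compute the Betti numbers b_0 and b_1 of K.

b_0 = 1, b_1 = 1.

Order the vertices as v_0 < v_1 < v_2 < v_3. Listing each simplex with vertices in this order, K has dimension 1 with simplices:

  0-simplices (4): [v_0], [v_1], [v_2], [v_3]
  1-simplices (4): [v_0,v_1], [v_0,v_2], [v_1,v_3], [v_2,v_3]

Hence C_0 ≅ Z^4, C_1 ≅ Z^4.

∂_1: C_1 → C_0 sends each edge [p,q] (with p < q) to q − p.
The 4×4 boundary matrix has rank 3 and Smith normal form diag(1,1,1).

Computing H_k = (kernel of ∂_k) / (image of ∂_{k+1}):

  H_0: rank C_0 − rank ∂_1 = 4 − 3 = 1, and the invariant factors of ∂_1 are all 1, so H_0 = Z.
  H_1: rank ker ∂_1 − rank ∂_2 = (4 − 3) − 0 = 1, and there is no ∂_2, so H_1 = Z.

Hence the Betti numbers are b_0 = 1, b_1 = 1.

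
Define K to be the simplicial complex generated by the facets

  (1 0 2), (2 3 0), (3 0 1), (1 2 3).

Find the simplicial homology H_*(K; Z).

Fix the vertex order 0 < 1 < 2 < 3 and write every simplex with vertices in increasing order. Then dim K = 2 and the simplices of K are:

  0-simplices (4): [0], [1], [2], [3]
  1-simplices (6): [0,1], [0,2], [0,3], [1,2], [1,3], [2,3]
  2-simplices (4): [0,1,2], [0,1,3], [0,2,3], [1,2,3]

Hence C_0 ≅ Z^4, C_1 ≅ Z^6, C_2 ≅ Z^4.

Boundary ∂_1: C_1 → C_0 sends each edge [p,q] (with p < q) to q − p.
As a 4×6 matrix over Z this has rank 3, with invariant factors (1,1,1).

∂_2: C_2 → C_1 sends each 2-simplex [p,q,r] to [q,r] − [p,r] + [p,q]. For instance
  ∂[0,1,3] = [1,3] − [0,3] + [0,1],
  ∂[0,2,3] = [2,3] − [0,3] + [0,2].
The 6×4 boundary matrix has rank 3 and Smith normal form diag(1,1,1).

Now H_k = ker ∂_k / im ∂_{k+1}, so:

  H_0: rank C_0 − rank ∂_1 = 4 − 3 = 1, and the invariant factors of ∂_1 are all 1, so H_0 ≅ Z.
  H_1: rank ker ∂_1 − rank ∂_2 = (6 − 3) − 3 = 0, and the invariant factors of ∂_2 are all 1, so H_1 ≅ 0.
  H_2: rank ker ∂_2 − rank ∂_3 = (4 − 3) − 0 = 1, and there is no ∂_3, so H_2 ≅ Z.

(K is a triangulation of the 2-sphere S^2.)

H_0 ≅ Z,  H_1 = 0,  H_2 ≅ Z.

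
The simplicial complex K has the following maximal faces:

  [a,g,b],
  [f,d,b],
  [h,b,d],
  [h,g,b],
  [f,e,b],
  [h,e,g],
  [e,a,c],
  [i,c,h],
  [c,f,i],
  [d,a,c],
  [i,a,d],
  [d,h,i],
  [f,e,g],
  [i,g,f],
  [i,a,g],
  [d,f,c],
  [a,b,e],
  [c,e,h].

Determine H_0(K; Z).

K has 9 vertices, 27 edges, 18 triangles.
rank ∂_0 = 0, rank ∂_1 = 8 ⇒ b_0 = 9 − 0 − 8 = 1; all invariant factors of ∂_1 are 1 so no torsion. So H_0 ≅ Z.

H_0 ≅ Z.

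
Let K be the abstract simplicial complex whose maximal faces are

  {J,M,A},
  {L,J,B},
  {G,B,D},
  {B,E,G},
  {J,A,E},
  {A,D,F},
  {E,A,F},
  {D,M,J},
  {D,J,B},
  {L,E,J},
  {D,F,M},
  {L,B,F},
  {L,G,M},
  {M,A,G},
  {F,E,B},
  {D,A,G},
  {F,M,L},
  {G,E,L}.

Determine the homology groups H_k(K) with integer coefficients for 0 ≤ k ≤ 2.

Order the vertices as A < B < D < E < F < G < J < L < M. Listing each simplex with vertices in this order, K has dimension 2 with simplices:

  0-simplices (9): A, B, D, E, F, G, J, L, M
  1-simplices (27): AD, AE, AF, AG, AJ, AM, BD, BE, BF, BG, BJ, BL, DF, DG, DJ, DM, EF, EG, EJ, EL, FL, FM, GL, GM, JL, JM, LM
  2-simplices (18): ADF, ADG, AEF, AEJ, AGM, AJM, BDG, BDJ, BEF, BEG, BFL, BJL, DFM, DJM, EGL, EJL, FLM, GLM

so the chain groups are C_0 ≅ Z^9, C_1 ≅ Z^27, C_2 ≅ Z^18.

∂_1: C_1 → C_0 maps an edge to its endpoints' difference, ∂[p,q] = q − p. For instance
  ∂AF = F − A.
As a 9×27 matrix over Z this has rank 8, with invariant factors (1,1,1,1,1,1,1,1).

The boundary map ∂_2: C_2 → C_1 acts by ∂[p,q,r] = [q,r] − [p,r] + [p,q]. For instance
  ∂AJM = JM − AM + AJ,
  ∂AEF = EF − AF + AE.
The 27×18 boundary matrix has rank 18 and Smith normal form diag(1,1,1,1,1,1,1,1,1,1,1,1,1,1,1,1,1,2).

Reading off H_k = ker ∂_k / im ∂_{k+1}:

  H_0: rank C_0 − rank ∂_1 = 9 − 8 = 1, and the invariant factors of ∂_1 are all 1, so H_0 ≅ Z.
  H_1: rank ker ∂_1 − rank ∂_2 = (27 − 8) − 18 = 1, and ∂_2 has invariant factor 2 > 1, so H_1 ≅ Z ⊕ Z/2.
  H_2: rank ker ∂_2 − rank ∂_3 = (18 − 18) − 0 = 0, and there is no ∂_3, so H_2 ≅ 0.

(K is a triangulation of the Klein bottle.)

H_0 ≅ Z,  H_1 ≅ Z ⊕ Z/2,  H_2 = 0.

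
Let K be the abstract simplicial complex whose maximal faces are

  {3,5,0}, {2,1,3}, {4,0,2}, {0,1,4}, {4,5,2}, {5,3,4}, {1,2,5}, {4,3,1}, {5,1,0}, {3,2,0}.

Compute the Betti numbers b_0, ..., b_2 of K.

Fix the vertex order 0 < 1 < 2 < 3 < 4 < 5 and write every simplex with vertices in increasing order. Then dim K = 2 and the simplices of K are:

  0-simplices (6): [0], [1], [2], [3], [4], [5]
  1-simplices (15): [0,1], [0,2], [0,3], [0,4], [0,5], [1,2], [1,3], [1,4], [1,5], [2,3], [2,4], [2,5], [3,4], [3,5], [4,5]
  2-simplices (10): [0,1,4], [0,1,5], [0,2,3], [0,2,4], [0,3,5], [1,2,3], [1,2,5], [1,3,4], [2,4,5], [3,4,5]

Hence C_0 ≅ Z^6, C_1 ≅ Z^15, C_2 ≅ Z^10.

The boundary map ∂_1: C_1 → C_0 is given by ∂[p,q] = [q] − [p].
The resulting 6×15 matrix has rank 5, and its Smith normal form has invariant factors (1,1,1,1,1).

∂_2: C_2 → C_1 maps a triangle to the signed sum of its edges. For instance
  ∂[0,2,4] = [2,4] − [0,4] + [0,2],
  ∂[0,1,4] = [1,4] − [0,4] + [0,1].
As a 15×10 matrix over Z this has rank 10, with invariant factors (1,1,1,1,1,1,1,1,1,2).

Reading off H_k = ker ∂_k / im ∂_{k+1}:

  H_0: rank C_0 − rank ∂_1 = 6 − 5 = 1, and the invariant factors of ∂_1 are all 1, so H_0 ≅ Z.
  H_1: rank ker ∂_1 − rank ∂_2 = (15 − 5) − 10 = 0, and ∂_2 has invariant factor 2 > 1, so H_1 ≅ Z/2Z.
  H_2: rank ker ∂_2 − rank ∂_3 = (10 − 10) − 0 = 0, and there is no ∂_3, so H_2 ≅ 0.

(K is a triangulation of the real projective plane RP^2.)

Hence the Betti numbers are b_0 = 1, b_1 = 0, b_2 = 0.

b_0 = 1, b_1 = 0, b_2 = 0.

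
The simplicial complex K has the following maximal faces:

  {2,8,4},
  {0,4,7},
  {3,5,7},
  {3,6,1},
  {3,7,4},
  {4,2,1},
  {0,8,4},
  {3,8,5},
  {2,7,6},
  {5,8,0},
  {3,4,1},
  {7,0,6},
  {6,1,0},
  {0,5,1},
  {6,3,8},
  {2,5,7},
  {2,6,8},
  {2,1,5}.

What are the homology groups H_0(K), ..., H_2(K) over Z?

H_0 = Z,  H_1 = Z^2,  H_2 = Z.

We work with the vertex ordering 0 < 1 < 2 < 3 < 4 < 5 < 6 < 7 < 8. The simplices of K, each written with vertices in increasing order, are:

  0-simplices (9): [0], [1], [2], [3], [4], [5], [6], [7], [8]
  1-simplices (27): (27 of them)
  2-simplices (18): [0,1,5], [0,1,6], [0,4,7], [0,4,8], [0,5,8], [0,6,7], [1,2,4], [1,2,5], [1,3,4], [1,3,6], [2,4,8], [2,5,7], [2,6,7], [2,6,8], [3,4,7], [3,5,7], [3,5,8], [3,6,8]

so the chain groups are C_0 ≅ Z^9, C_1 ≅ Z^27, C_2 ≅ Z^18.

∂_1: C_1 → C_0 maps an edge to its endpoints' difference, ∂[p,q] = q − p. For instance
  ∂[2,7] = [7] − [2].
The resulting 9×27 matrix has rank 8, and its Smith normal form has invariant factors (1,1,1,1,1,1,1,1).

Boundary ∂_2: C_2 → C_1 acts by ∂[p,q,r] = [q,r] − [p,r] + [p,q]. For instance
  ∂[2,4,8] = [4,8] − [2,8] + [2,4],
  ∂[0,4,8] = [4,8] − [0,8] + [0,4].
The 27×18 boundary matrix has rank 17 and Smith normal form diag(1,1,1,1,1,1,1,1,1,1,1,1,1,1,1,1,1).

Now H_k = ker ∂_k / im ∂_{k+1}, so:

  H_0: rank C_0 − rank ∂_1 = 9 − 8 = 1, and the invariant factors of ∂_1 are all 1, so H_0 = Z.
  H_1: rank ker ∂_1 − rank ∂_2 = (27 − 8) − 17 = 2, and the invariant factors of ∂_2 are all 1, so H_1 = Z^2.
  H_2: rank ker ∂_2 − rank ∂_3 = (18 − 17) − 0 = 1, and there is no ∂_3, so H_2 = Z.

As a check, the Euler characteristic is 9 − 27 + 18 = 0, which agrees with 1 − 2 + 1 = 0.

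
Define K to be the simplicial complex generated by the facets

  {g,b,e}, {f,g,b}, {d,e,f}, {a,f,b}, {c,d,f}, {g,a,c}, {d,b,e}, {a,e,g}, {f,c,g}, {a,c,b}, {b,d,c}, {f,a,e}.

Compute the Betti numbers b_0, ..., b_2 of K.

Order the vertices as a < b < c < d < e < f < g. Listing each simplex with vertices in this order, K has dimension 2 with simplices:

  0-simplices (7): a, b, c, d, e, f, g
  1-simplices (18): ab, ac, ae, af, ag, bc, bd, be, bf, bg, cd, cf, cg, de, df, ef, eg, fg
  2-simplices (12): abc, abf, acg, aef, aeg, bcd, bde, beg, bfg, cdf, cfg, def

Hence C_0 ≅ Z^7, C_1 ≅ Z^18, C_2 ≅ Z^12.

The boundary map ∂_1: C_1 → C_0 sends each edge [p,q] (with p < q) to q − p. For instance
  ∂cg = g − c.
The resulting 7×18 matrix has rank 6, and its Smith normal form has invariant factors (1,1,1,1,1,1).

The boundary map ∂_2: C_2 → C_1 acts by ∂[p,q,r] = [q,r] − [p,r] + [p,q]. For instance
  ∂beg = eg − bg + be,
  ∂bcd = cd − bd + bc.
As a 18×12 matrix over Z this has rank 12, with invariant factors (1,1,1,1,1,1,1,1,1,1,1,2).

Reading off H_k = ker ∂_k / im ∂_{k+1}:

  H_0: rank C_0 − rank ∂_1 = 7 − 6 = 1, and the invariant factors of ∂_1 are all 1, so H_0 ≅ Z.
  H_1: rank ker ∂_1 − rank ∂_2 = (18 − 6) − 12 = 0, and ∂_2 has invariant factor 2 > 1, so H_1 ≅ Z_2.
  H_2: rank ker ∂_2 − rank ∂_3 = (12 − 12) − 0 = 0, and there is no ∂_3, so H_2 ≅ 0.

As a check, the Euler characteristic is 7 − 18 + 12 = 1, which agrees with 1 − 0 + 0 = 1.

Hence the Betti numbers are b_0 = 1, b_1 = 0, b_2 = 0.

b_0 = 1, b_1 = 0, b_2 = 0.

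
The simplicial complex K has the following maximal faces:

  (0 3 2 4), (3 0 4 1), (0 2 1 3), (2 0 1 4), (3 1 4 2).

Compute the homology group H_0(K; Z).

We work with the vertex ordering 0 < 1 < 2 < 3 < 4. The simplices of K, each written with vertices in increasing order, are:

  0-simplices (5): [0], [1], [2], [3], [4]
  1-simplices (10): [0,1], [0,2], [0,3], [0,4], [1,2], [1,3], [1,4], [2,3], [2,4], [3,4]
  2-simplices (10): [0,1,2], [0,1,3], [0,1,4], [0,2,3], [0,2,4], [0,3,4], [1,2,3], [1,2,4], [1,3,4], [2,3,4]
  3-simplices (5): [0,1,2,3], [0,1,2,4], [0,1,3,4], [0,2,3,4], [1,2,3,4]

Hence C_0 ≅ Z^5, C_1 ≅ Z^10, C_2 ≅ Z^10, C_3 ≅ Z^5.

∂_1: C_1 → C_0 maps an edge to its endpoints' difference, ∂[p,q] = q − p.
This gives a 5×10 integer matrix of rank 4; reducing to Smith normal form yields diagonal entries (1,1,1,1).

∂_2: C_2 → C_1 sends each 2-simplex [p,q,r] to [q,r] − [p,r] + [p,q]. For instance
  ∂[1,2,4] = [2,4] − [1,4] + [1,2],
  ∂[0,1,3] = [1,3] − [0,3] + [0,1].
As a 10×10 matrix over Z this has rank 6, with invariant factors (1,1,1,1,1,1).

∂_3: C_3 → C_2 sends each 3-simplex σ to the alternating sum Σ_i (−1)^i (σ with its i-th vertex removed). For instance
  ∂[0,2,3,4] = [2,3,4] − [0,3,4] + [0,2,4] − [0,2,3],
  ∂[1,2,3,4] = [2,3,4] − [1,3,4] + [1,2,4] − [1,2,3].
This gives a 10×5 integer matrix of rank 4; reducing to Smith normal form yields diagonal entries (1,1,1,1).

Computing H_k = (kernel of ∂_k) / (image of ∂_{k+1}):

  H_0: rank C_0 − rank ∂_1 = 5 − 4 = 1, and the invariant factors of ∂_1 are all 1, so H_0 ≅ Z.

H_0 = Z.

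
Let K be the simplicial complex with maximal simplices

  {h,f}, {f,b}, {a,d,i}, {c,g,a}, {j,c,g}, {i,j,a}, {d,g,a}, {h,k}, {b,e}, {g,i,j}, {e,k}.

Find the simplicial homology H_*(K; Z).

Fix the vertex order a < b < c < d < e < f < g < h < i < j < k and write every simplex with vertices in increasing order. Then dim K = 2 and the simplices of K are:

  0-simplices (11): a, b, c, d, e, f, g, h, i, j, k
  1-simplices (17): ac, ad, ag, ai, aj, be, bf, cg, cj, dg, di, ek, fh, gi, gj, hk, ij
  2-simplices (6): acg, adg, adi, aij, cgj, gij

Hence C_0 ≅ Z^11, C_1 ≅ Z^17, C_2 ≅ Z^6.

∂_1: C_1 → C_0 maps an edge to its endpoints' difference, ∂[p,q] = q − p. For instance
  ∂be = e − b.
The 11×17 boundary matrix has rank 9 and Smith normal form diag(1,1,1,1,1,1,1,1,1).

∂_2: C_2 → C_1 sends each 2-simplex [p,q,r] to [q,r] − [p,r] + [p,q]. For instance
  ∂adg = dg − ag + ad,
  ∂acg = cg − ag + ac.
This gives a 17×6 integer matrix of rank 6; reducing to Smith normal form yields diagonal entries (1,1,1,1,1,1).

Computing H_k = (kernel of ∂_k) / (image of ∂_{k+1}):

  H_0: rank C_0 − rank ∂_1 = 11 − 9 = 2, and the invariant factors of ∂_1 are all 1, so H_0 ≅ Z^2.
  H_1: rank ker ∂_1 − rank ∂_2 = (17 − 9) − 6 = 2, and the invariant factors of ∂_2 are all 1, so H_1 ≅ Z^2.
  H_2: rank ker ∂_2 − rank ∂_3 = (6 − 6) − 0 = 0, and there is no ∂_3, so H_2 ≅ 0.

(K is a triangulation of the disjoint union of the cylinder S^1 x I and the circle S^1.)

H_0 = Z^2,  H_1 = Z^2,  H_2 = 0.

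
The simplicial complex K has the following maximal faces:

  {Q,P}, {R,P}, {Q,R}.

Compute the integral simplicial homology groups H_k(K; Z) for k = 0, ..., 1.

Order the vertices as P < Q < R. Listing each simplex with vertices in this order, K has dimension 1 with simplices:

  0-simplices (3): P, Q, R
  1-simplices (3): PQ, PR, QR

so the chain groups are C_0 ≅ Z^3, C_1 ≅ Z^3.

Boundary ∂_1: C_1 → C_0 is given by ∂[p,q] = [q] − [p]. For instance
  ∂PR = R − P.
This gives a 3×3 integer matrix of rank 2; reducing to Smith normal form yields diagonal entries (1,1).

Computing H_k = (kernel of ∂_k) / (image of ∂_{k+1}):

  H_0: rank C_0 − rank ∂_1 = 3 − 2 = 1, and the invariant factors of ∂_1 are all 1, so H_0 ≅ Z.
  H_1: rank ker ∂_1 − rank ∂_2 = (3 − 2) − 0 = 1, and there is no ∂_2, so H_1 ≅ Z.

As a check, the Euler characteristic is 3 − 3 = 0, which agrees with 1 − 1 = 0.
(K is a triangulation of the circle S^1.)

H_0 = Z,  H_1 = Z.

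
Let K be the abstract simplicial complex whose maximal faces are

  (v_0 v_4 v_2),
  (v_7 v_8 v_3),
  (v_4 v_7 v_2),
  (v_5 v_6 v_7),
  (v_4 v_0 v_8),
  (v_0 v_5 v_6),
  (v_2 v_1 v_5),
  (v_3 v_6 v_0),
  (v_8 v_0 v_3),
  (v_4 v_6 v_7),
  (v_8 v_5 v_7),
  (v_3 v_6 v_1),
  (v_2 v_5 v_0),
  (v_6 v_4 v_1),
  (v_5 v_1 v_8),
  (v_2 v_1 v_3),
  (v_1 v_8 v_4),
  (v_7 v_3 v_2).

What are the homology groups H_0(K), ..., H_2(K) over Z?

K has 9 vertices, 27 edges, 18 triangles.
rank ∂_0 = 0, rank ∂_1 = 8 ⇒ b_0 = 9 − 0 − 8 = 1; all invariant factors of ∂_1 are 1 so no torsion. So H_0 = Z.
rank ∂_1 = 8, rank ∂_2 = 17 ⇒ b_1 = 27 − 8 − 17 = 2; all invariant factors of ∂_2 are 1 so no torsion. So H_1 = Z^2.
rank ∂_2 = 17, rank ∂_3 = 0 ⇒ b_2 = 18 − 17 − 0 = 1. So H_2 = Z.

H_0 ≅ Z,  H_1 ≅ Z^2,  H_2 ≅ Z.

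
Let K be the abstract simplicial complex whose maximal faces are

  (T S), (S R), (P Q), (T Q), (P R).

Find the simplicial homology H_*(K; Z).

We work with the vertex ordering P < Q < R < S < T. The simplices of K, each written with vertices in increasing order, are:

  0-simplices (5): P, Q, R, S, T
  1-simplices (5): PQ, PR, QT, RS, ST

Hence C_0 ≅ Z^5, C_1 ≅ Z^5.

Boundary ∂_1: C_1 → C_0 maps an edge to its endpoints' difference, ∂[p,q] = q − p.
As a 5×5 matrix over Z this has rank 4, with invariant factors (1,1,1,1).

Reading off H_k = ker ∂_k / im ∂_{k+1}:

  H_0: rank C_0 − rank ∂_1 = 5 − 4 = 1, and the invariant factors of ∂_1 are all 1, so H_0 = Z.
  H_1: rank ker ∂_1 − rank ∂_2 = (5 − 4) − 0 = 1, and there is no ∂_2, so H_1 = Z.

H_0 = Z,  H_1 = Z.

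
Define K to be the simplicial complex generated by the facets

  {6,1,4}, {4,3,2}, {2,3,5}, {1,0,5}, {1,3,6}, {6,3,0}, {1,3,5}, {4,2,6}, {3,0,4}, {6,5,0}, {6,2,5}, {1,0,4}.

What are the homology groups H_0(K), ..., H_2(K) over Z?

H_0 ≅ Z,  H_1 ≅ Z/2,  H_2 = 0.

Fix the vertex order 0 < 1 < 2 < 3 < 4 < 5 < 6 and write every simplex with vertices in increasing order. Then dim K = 2 and the simplices of K are:

  0-simplices (7): [0], [1], [2], [3], [4], [5], [6]
  1-simplices (18): [0,1], [0,3], [0,4], [0,5], [0,6], [1,3], [1,4], [1,5], [1,6], [2,3], [2,4], [2,5], [2,6], [3,4], [3,5], [3,6], [4,6], [5,6]
  2-simplices (12): [0,1,4], [0,1,5], [0,3,4], [0,3,6], [0,5,6], [1,3,5], [1,3,6], [1,4,6], [2,3,4], [2,3,5], [2,4,6], [2,5,6]

Hence C_0 ≅ Z^7, C_1 ≅ Z^18, C_2 ≅ Z^12.

∂_1: C_1 → C_0 sends each edge [p,q] (with p < q) to q − p.
This gives a 7×18 integer matrix of rank 6; reducing to Smith normal form yields diagonal entries (1,1,1,1,1,1).

The boundary map ∂_2: C_2 → C_1 sends each 2-simplex [p,q,r] to [q,r] − [p,r] + [p,q]. For instance
  ∂[2,3,5] = [3,5] − [2,5] + [2,3],
  ∂[0,3,4] = [3,4] − [0,4] + [0,3].
This gives a 18×12 integer matrix of rank 12; reducing to Smith normal form yields diagonal entries (1,1,1,1,1,1,1,1,1,1,1,2).

From H_k ≅ ker(∂_k) / im(∂_{k+1}) we obtain:

  H_0: rank C_0 − rank ∂_1 = 7 − 6 = 1, and the invariant factors of ∂_1 are all 1, so H_0 = Z.
  H_1: rank ker ∂_1 − rank ∂_2 = (18 − 6) − 12 = 0, and ∂_2 has invariant factor 2 > 1, so H_1 = Z/2.
  H_2: rank ker ∂_2 − rank ∂_3 = (12 − 12) − 0 = 0, and there is no ∂_3, so H_2 = 0.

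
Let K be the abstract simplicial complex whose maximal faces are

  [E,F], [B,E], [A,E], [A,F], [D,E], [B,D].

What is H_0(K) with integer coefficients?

K has 5 vertices, 6 edges.
rank ∂_0 = 0, rank ∂_1 = 4 ⇒ b_0 = 5 − 0 − 4 = 1; all invariant factors of ∂_1 are 1 so no torsion. So H_0 ≅ Z.

H_0 ≅ Z.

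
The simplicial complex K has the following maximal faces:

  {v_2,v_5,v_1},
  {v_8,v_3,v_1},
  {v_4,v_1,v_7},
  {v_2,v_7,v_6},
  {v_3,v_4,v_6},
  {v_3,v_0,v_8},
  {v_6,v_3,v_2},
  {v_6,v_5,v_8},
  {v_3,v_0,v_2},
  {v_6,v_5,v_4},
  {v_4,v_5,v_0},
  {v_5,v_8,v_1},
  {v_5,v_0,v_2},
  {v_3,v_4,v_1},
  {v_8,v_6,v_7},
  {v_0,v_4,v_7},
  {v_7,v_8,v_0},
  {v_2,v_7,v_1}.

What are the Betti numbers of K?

We work with the vertex ordering v_0 < v_1 < v_2 < v_3 < v_4 < v_5 < v_6 < v_7 < v_8. The simplices of K, each written with vertices in increasing order, are:

  0-simplices (9): [v_0], [v_1], [v_2], [v_3], [v_4], [v_5], [v_6], [v_7], [v_8]
  1-simplices (27): (27 of them)
  2-simplices (18): (18 of them)

Hence C_0 ≅ Z^9, C_1 ≅ Z^27, C_2 ≅ Z^18.

∂_1: C_1 → C_0 is given by ∂[p,q] = [q] − [p]. For instance
  ∂[v_7,v_8] = [v_8] − [v_7].
As a 9×27 matrix over Z this has rank 8, with invariant factors (1,1,1,1,1,1,1,1).

The boundary map ∂_2: C_2 → C_1 maps a triangle to the signed sum of its edges. For instance
  ∂[v_3,v_4,v_6] = [v_4,v_6] − [v_3,v_6] + [v_3,v_4],
  ∂[v_4,v_5,v_6] = [v_5,v_6] − [v_4,v_6] + [v_4,v_5].
The 27×18 boundary matrix has rank 17 and Smith normal form diag(1,1,1,1,1,1,1,1,1,1,1,1,1,1,1,1,1).

Reading off H_k = ker ∂_k / im ∂_{k+1}:

  H_0: rank C_0 − rank ∂_1 = 9 − 8 = 1, and the invariant factors of ∂_1 are all 1, so H_0 ≅ Z.
  H_1: rank ker ∂_1 − rank ∂_2 = (27 − 8) − 17 = 2, and the invariant factors of ∂_2 are all 1, so H_1 ≅ Z^2.
  H_2: rank ker ∂_2 − rank ∂_3 = (18 − 17) − 0 = 1, and there is no ∂_3, so H_2 ≅ Z.

Hence the Betti numbers are b_0 = 1, b_1 = 2, b_2 = 1.

b_0 = 1, b_1 = 2, b_2 = 1.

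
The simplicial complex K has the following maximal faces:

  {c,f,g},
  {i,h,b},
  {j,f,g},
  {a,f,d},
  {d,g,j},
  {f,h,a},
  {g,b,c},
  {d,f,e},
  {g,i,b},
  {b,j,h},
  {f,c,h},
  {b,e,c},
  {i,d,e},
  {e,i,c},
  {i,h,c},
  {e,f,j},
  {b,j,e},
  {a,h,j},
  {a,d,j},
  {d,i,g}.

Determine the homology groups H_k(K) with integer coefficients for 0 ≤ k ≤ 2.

H_0 ≅ Z,  H_1 ≅ Z ⊕ Z/2Z,  H_2 = 0.

Order the vertices as a < b < c < d < e < f < g < h < i < j. Listing each simplex with vertices in this order, K has dimension 2 with simplices:

  0-simplices (10): a, b, c, d, e, f, g, h, i, j
  1-simplices (30): ad, af, ah, aj, bc, be, bg, bh, bi, bj, ce, cf, cg, ch, ci, de, df, dg, di, dj, ef, ei, ej, fg, fh, fj, gi, gj, hi, hj
  2-simplices (20): adf, adj, afh, ahj, bce, bcg, bej, bgi, bhi, bhj, cei, cfg, cfh, chi, def, dei, dgi, dgj, efj, fgj

Hence C_0 ≅ Z^10, C_1 ≅ Z^30, C_2 ≅ Z^20.

∂_1: C_1 → C_0 sends each edge [p,q] (with p < q) to q − p. For instance
  ∂dj = j − d.
The resulting 10×30 matrix has rank 9, and its Smith normal form has invariant factors (1,1,1,1,1,1,1,1,1).

The boundary map ∂_2: C_2 → C_1 acts by ∂[p,q,r] = [q,r] − [p,r] + [p,q]. For instance
  ∂cfh = fh − ch + cf,
  ∂bcg = cg − bg + bc.
As a 30×20 matrix over Z this has rank 20, with invariant factors (1,1,1,1,1,1,1,1,1,1,1,1,1,1,1,1,1,1,1,2).

Computing H_k = (kernel of ∂_k) / (image of ∂_{k+1}):

  H_0: rank C_0 − rank ∂_1 = 10 − 9 = 1, and the invariant factors of ∂_1 are all 1, so H_0 = Z.
  H_1: rank ker ∂_1 − rank ∂_2 = (30 − 9) − 20 = 1, and ∂_2 has invariant factor 2 > 1, so H_1 = Z ⊕ Z/2Z.
  H_2: rank ker ∂_2 − rank ∂_3 = (20 − 20) − 0 = 0, and there is no ∂_3, so H_2 = 0.

(K is a triangulation of the Klein bottle.)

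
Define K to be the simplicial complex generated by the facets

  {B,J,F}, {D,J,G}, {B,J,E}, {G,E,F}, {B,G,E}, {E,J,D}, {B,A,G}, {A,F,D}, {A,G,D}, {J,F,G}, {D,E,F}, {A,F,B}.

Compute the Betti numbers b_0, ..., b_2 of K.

Take the total order A < B < D < E < F < G < J on the vertex set. Then K (dimension 2) consists of the simplices:

  0-simplices (7): A, B, D, E, F, G, J
  1-simplices (18): AB, AD, AF, AG, BE, BF, BG, BJ, DE, DF, DG, DJ, EF, EG, EJ, FG, FJ, GJ
  2-simplices (12): ABF, ABG, ADF, ADG, BEG, BEJ, BFJ, DEF, DEJ, DGJ, EFG, FGJ

so the chain groups are C_0 ≅ Z^7, C_1 ≅ Z^18, C_2 ≅ Z^12.

The boundary map ∂_1: C_1 → C_0 maps an edge to its endpoints' difference, ∂[p,q] = q − p.
The resulting 7×18 matrix has rank 6, and its Smith normal form has invariant factors (1,1,1,1,1,1).

∂_2: C_2 → C_1 sends each 2-simplex [p,q,r] to [q,r] − [p,r] + [p,q]. For instance
  ∂ABG = BG − AG + AB,
  ∂FGJ = GJ − FJ + FG.
The 18×12 boundary matrix has rank 12 and Smith normal form diag(1,1,1,1,1,1,1,1,1,1,1,2).

Now H_k = ker ∂_k / im ∂_{k+1}, so:

  H_0: rank C_0 − rank ∂_1 = 7 − 6 = 1, and the invariant factors of ∂_1 are all 1, so H_0 = Z.
  H_1: rank ker ∂_1 − rank ∂_2 = (18 − 6) − 12 = 0, and ∂_2 has invariant factor 2 > 1, so H_1 = Z_2.
  H_2: rank ker ∂_2 − rank ∂_3 = (12 − 12) − 0 = 0, and there is no ∂_3, so H_2 = 0.

As a check, the Euler characteristic is 7 − 18 + 12 = 1, which agrees with 1 − 0 + 0 = 1.
(K is a triangulation of the real projective plane RP^2.)

Hence the Betti numbers are b_0 = 1, b_1 = 0, b_2 = 0.

b_0 = 1, b_1 = 0, b_2 = 0.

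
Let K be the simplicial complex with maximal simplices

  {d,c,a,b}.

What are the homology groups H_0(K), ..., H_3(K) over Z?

Fix the vertex order a < b < c < d and write every simplex with vertices in increasing order. Then dim K = 3 and the simplices of K are:

  0-simplices (4): a, b, c, d
  1-simplices (6): ab, ac, ad, bc, bd, cd
  2-simplices (4): abc, abd, acd, bcd
  3-simplices (1): abcd

so the chain groups are C_0 ≅ Z^4, C_1 ≅ Z^6, C_2 ≅ Z^4, C_3 ≅ Z^1.

The boundary map ∂_1: C_1 → C_0 maps an edge to its endpoints' difference, ∂[p,q] = q − p. For instance
  ∂ac = c − a.
The 4×6 boundary matrix has rank 3 and Smith normal form diag(1,1,1).

The boundary map ∂_2: C_2 → C_1 sends each 2-simplex [p,q,r] to [q,r] − [p,r] + [p,q]. For instance
  ∂abc = bc − ac + ab,
  ∂acd = cd − ad + ac.
The 6×4 boundary matrix has rank 3 and Smith normal form diag(1,1,1).

The boundary map ∂_3: C_3 → C_2 sends each 3-simplex σ to the alternating sum Σ_i (−1)^i (σ with its i-th vertex removed). For instance
  ∂abcd = bcd − acd + abd − abc.
The resulting 4×1 matrix has rank 1, and its Smith normal form has invariant factors (1).

From H_k ≅ ker(∂_k) / im(∂_{k+1}) we obtain:

  H_0: rank C_0 − rank ∂_1 = 4 − 3 = 1, and the invariant factors of ∂_1 are all 1, so H_0 = Z.
  H_1: rank ker ∂_1 − rank ∂_2 = (6 − 3) − 3 = 0, and the invariant factors of ∂_2 are all 1, so H_1 = 0.
  H_2: rank ker ∂_2 − rank ∂_3 = (4 − 3) − 1 = 0, and the invariant factors of ∂_3 are all 1, so H_2 = 0.
  H_3: rank ker ∂_3 − rank ∂_4 = (1 − 1) − 0 = 0, and there is no ∂_4, so H_3 = 0.

H_0 ≅ Z,  H_1 = 0,  H_2 = 0,  H_3 = 0.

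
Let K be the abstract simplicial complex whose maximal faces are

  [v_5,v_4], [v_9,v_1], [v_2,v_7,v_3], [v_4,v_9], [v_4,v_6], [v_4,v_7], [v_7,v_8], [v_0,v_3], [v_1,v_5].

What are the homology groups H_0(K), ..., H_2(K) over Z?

H_0 = Z,  H_1 = Z,  H_2 = 0.

K has 10 vertices, 11 edges, 1 triangle.
rank ∂_0 = 0, rank ∂_1 = 9 ⇒ b_0 = 10 − 0 − 9 = 1; all invariant factors of ∂_1 are 1 so no torsion. So H_0 ≅ Z.
rank ∂_1 = 9, rank ∂_2 = 1 ⇒ b_1 = 11 − 9 − 1 = 1; all invariant factors of ∂_2 are 1 so no torsion. So H_1 ≅ Z.
rank ∂_2 = 1, rank ∂_3 = 0 ⇒ b_2 = 1 − 1 − 0 = 0. So H_2 ≅ 0.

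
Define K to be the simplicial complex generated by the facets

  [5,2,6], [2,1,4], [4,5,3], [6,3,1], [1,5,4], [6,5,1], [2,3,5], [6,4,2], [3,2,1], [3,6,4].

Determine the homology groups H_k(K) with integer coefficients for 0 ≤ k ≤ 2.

Order the vertices as 1 < 2 < 3 < 4 < 5 < 6. Listing each simplex with vertices in this order, K has dimension 2 with simplices:

  0-simplices (6): [1], [2], [3], [4], [5], [6]
  1-simplices (15): [1,2], [1,3], [1,4], [1,5], [1,6], [2,3], [2,4], [2,5], [2,6], [3,4], [3,5], [3,6], [4,5], [4,6], [5,6]
  2-simplices (10): [1,2,3], [1,2,4], [1,3,6], [1,4,5], [1,5,6], [2,3,5], [2,4,6], [2,5,6], [3,4,5], [3,4,6]

Hence C_0 ≅ Z^6, C_1 ≅ Z^15, C_2 ≅ Z^10.

Boundary ∂_1: C_1 → C_0 maps an edge to its endpoints' difference, ∂[p,q] = q − p. For instance
  ∂[2,3] = [3] − [2].
As a 6×15 matrix over Z this has rank 5, with invariant factors (1,1,1,1,1).

Boundary ∂_2: C_2 → C_1 acts by ∂[p,q,r] = [q,r] − [p,r] + [p,q]. For instance
  ∂[1,3,6] = [3,6] − [1,6] + [1,3],
  ∂[2,4,6] = [4,6] − [2,6] + [2,4].
The resulting 15×10 matrix has rank 10, and its Smith normal form has invariant factors (1,1,1,1,1,1,1,1,1,2).

Computing H_k = (kernel of ∂_k) / (image of ∂_{k+1}):

  H_0: rank C_0 − rank ∂_1 = 6 − 5 = 1, and the invariant factors of ∂_1 are all 1, so H_0 ≅ Z.
  H_1: rank ker ∂_1 − rank ∂_2 = (15 − 5) − 10 = 0, and ∂_2 has invariant factor 2 > 1, so H_1 ≅ Z_2.
  H_2: rank ker ∂_2 − rank ∂_3 = (10 − 10) − 0 = 0, and there is no ∂_3, so H_2 ≅ 0.

H_0 = Z,  H_1 = Z_2,  H_2 = 0.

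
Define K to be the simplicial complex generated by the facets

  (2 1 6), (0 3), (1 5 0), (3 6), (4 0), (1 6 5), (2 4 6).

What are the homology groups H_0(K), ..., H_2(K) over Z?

We work with the vertex ordering 0 < 1 < 2 < 3 < 4 < 5 < 6. The simplices of K, each written with vertices in increasing order, are:

  0-simplices (7): [0], [1], [2], [3], [4], [5], [6]
  1-simplices (12): [0,1], [0,3], [0,4], [0,5], [1,2], [1,5], [1,6], [2,4], [2,6], [3,6], [4,6], [5,6]
  2-simplices (4): [0,1,5], [1,2,6], [1,5,6], [2,4,6]

giving chain groups C_0 ≅ Z^7, C_1 ≅ Z^12, C_2 ≅ Z^4.

The boundary map ∂_1: C_1 → C_0 is given by ∂[p,q] = [q] − [p].
The resulting 7×12 matrix has rank 6, and its Smith normal form has invariant factors (1,1,1,1,1,1).

∂_2: C_2 → C_1 sends each 2-simplex [p,q,r] to [q,r] − [p,r] + [p,q]. For instance
  ∂[1,5,6] = [5,6] − [1,6] + [1,5],
  ∂[0,1,5] = [1,5] − [0,5] + [0,1].
This gives a 12×4 integer matrix of rank 4; reducing to Smith normal form yields diagonal entries (1,1,1,1).

Now H_k = ker ∂_k / im ∂_{k+1}, so:

  H_0: rank C_0 − rank ∂_1 = 7 − 6 = 1, and the invariant factors of ∂_1 are all 1, so H_0 = Z.
  H_1: rank ker ∂_1 − rank ∂_2 = (12 − 6) − 4 = 2, and the invariant factors of ∂_2 are all 1, so H_1 = Z^2.
  H_2: rank ker ∂_2 − rank ∂_3 = (4 − 4) − 0 = 0, and there is no ∂_3, so H_2 = 0.

H_0 ≅ Z,  H_1 ≅ Z^2,  H_2 = 0.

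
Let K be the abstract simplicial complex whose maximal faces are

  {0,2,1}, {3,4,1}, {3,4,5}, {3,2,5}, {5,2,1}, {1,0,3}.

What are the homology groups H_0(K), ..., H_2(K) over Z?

Order the vertices as 0 < 1 < 2 < 3 < 4 < 5. Listing each simplex with vertices in this order, K has dimension 2 with simplices:

  0-simplices (6): [0], [1], [2], [3], [4], [5]
  1-simplices (12): [0,1], [0,2], [0,3], [1,2], [1,3], [1,4], [1,5], [2,3], [2,5], [3,4], [3,5], [4,5]
  2-simplices (6): [0,1,2], [0,1,3], [1,2,5], [1,3,4], [2,3,5], [3,4,5]

giving chain groups C_0 ≅ Z^6, C_1 ≅ Z^12, C_2 ≅ Z^6.

The boundary map ∂_1: C_1 → C_0 maps an edge to its endpoints' difference, ∂[p,q] = q − p.
The 6×12 boundary matrix has rank 5 and Smith normal form diag(1,1,1,1,1).

The boundary map ∂_2: C_2 → C_1 sends each 2-simplex [p,q,r] to [q,r] − [p,r] + [p,q]. For instance
  ∂[2,3,5] = [3,5] − [2,5] + [2,3],
  ∂[1,3,4] = [3,4] − [1,4] + [1,3].
The 12×6 boundary matrix has rank 6 and Smith normal form diag(1,1,1,1,1,1).

Reading off H_k = ker ∂_k / im ∂_{k+1}:

  H_0: rank C_0 − rank ∂_1 = 6 − 5 = 1, and the invariant factors of ∂_1 are all 1, so H_0 = Z.
  H_1: rank ker ∂_1 − rank ∂_2 = (12 − 5) − 6 = 1, and the invariant factors of ∂_2 are all 1, so H_1 = Z.
  H_2: rank ker ∂_2 − rank ∂_3 = (6 − 6) − 0 = 0, and there is no ∂_3, so H_2 = 0.

(K is a triangulation of the cylinder S^1 x I.)

H_0 = Z,  H_1 = Z,  H_2 = 0.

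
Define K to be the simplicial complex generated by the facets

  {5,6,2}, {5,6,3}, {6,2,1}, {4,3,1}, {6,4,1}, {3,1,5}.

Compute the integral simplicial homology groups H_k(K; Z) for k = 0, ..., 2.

H_0 = Z,  H_1 = Z,  H_2 = 0.

Order the vertices as 1 < 2 < 3 < 4 < 5 < 6. Listing each simplex with vertices in this order, K has dimension 2 with simplices:

  0-simplices (6): [1], [2], [3], [4], [5], [6]
  1-simplices (12): [1,2], [1,3], [1,4], [1,5], [1,6], [2,5], [2,6], [3,4], [3,5], [3,6], [4,6], [5,6]
  2-simplices (6): [1,2,6], [1,3,4], [1,3,5], [1,4,6], [2,5,6], [3,5,6]

Hence C_0 ≅ Z^6, C_1 ≅ Z^12, C_2 ≅ Z^6.

Boundary ∂_1: C_1 → C_0 sends each edge [p,q] (with p < q) to q − p.
The resulting 6×12 matrix has rank 5, and its Smith normal form has invariant factors (1,1,1,1,1).

The boundary map ∂_2: C_2 → C_1 acts by ∂[p,q,r] = [q,r] − [p,r] + [p,q]. For instance
  ∂[1,2,6] = [2,6] − [1,6] + [1,2],
  ∂[3,5,6] = [5,6] − [3,6] + [3,5].
The resulting 12×6 matrix has rank 6, and its Smith normal form has invariant factors (1,1,1,1,1,1).

From H_k ≅ ker(∂_k) / im(∂_{k+1}) we obtain:

  H_0: rank C_0 − rank ∂_1 = 6 − 5 = 1, and the invariant factors of ∂_1 are all 1, so H_0 = Z.
  H_1: rank ker ∂_1 − rank ∂_2 = (12 − 5) − 6 = 1, and the invariant factors of ∂_2 are all 1, so H_1 = Z.
  H_2: rank ker ∂_2 − rank ∂_3 = (6 − 6) − 0 = 0, and there is no ∂_3, so H_2 = 0.

As a check, the Euler characteristic is 6 − 12 + 6 = 0, which agrees with 1 − 1 + 0 = 0.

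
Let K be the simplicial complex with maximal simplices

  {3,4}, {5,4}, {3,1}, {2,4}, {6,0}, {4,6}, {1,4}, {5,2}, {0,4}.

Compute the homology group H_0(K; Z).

H_0 ≅ Z.

Take the total order 0 < 1 < 2 < 3 < 4 < 5 < 6 on the vertex set. Then K (dimension 1) consists of the simplices:

  0-simplices (7): [0], [1], [2], [3], [4], [5], [6]
  1-simplices (9): [0,4], [0,6], [1,3], [1,4], [2,4], [2,5], [3,4], [4,5], [4,6]

giving chain groups C_0 ≅ Z^7, C_1 ≅ Z^9.

Boundary ∂_1: C_1 → C_0 is given by ∂[p,q] = [q] − [p].
This gives a 7×9 integer matrix of rank 6; reducing to Smith normal form yields diagonal entries (1,1,1,1,1,1).

Computing H_k = (kernel of ∂_k) / (image of ∂_{k+1}):

  H_0: rank C_0 − rank ∂_1 = 7 − 6 = 1, and the invariant factors of ∂_1 are all 1, so H_0 ≅ Z.

(K is a triangulation of a wedge of 3 circles.)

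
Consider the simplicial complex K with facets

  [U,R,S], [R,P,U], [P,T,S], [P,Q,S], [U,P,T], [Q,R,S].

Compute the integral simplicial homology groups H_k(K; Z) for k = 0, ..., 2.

H_0 ≅ Z,  H_1 ≅ Z,  H_2 = 0.

Order the vertices as P < Q < R < S < T < U. Listing each simplex with vertices in this order, K has dimension 2 with simplices:

  0-simplices (6): P, Q, R, S, T, U
  1-simplices (12): PQ, PR, PS, PT, PU, QR, QS, RS, RU, ST, SU, TU
  2-simplices (6): PQS, PRU, PST, PTU, QRS, RSU

so the chain groups are C_0 ≅ Z^6, C_1 ≅ Z^12, C_2 ≅ Z^6.

The boundary map ∂_1: C_1 → C_0 is given by ∂[p,q] = [q] − [p].
This gives a 6×12 integer matrix of rank 5; reducing to Smith normal form yields diagonal entries (1,1,1,1,1).

∂_2: C_2 → C_1 maps a triangle to the signed sum of its edges. For instance
  ∂QRS = RS − QS + QR,
  ∂PQS = QS − PS + PQ.
This gives a 12×6 integer matrix of rank 6; reducing to Smith normal form yields diagonal entries (1,1,1,1,1,1).

Computing H_k = (kernel of ∂_k) / (image of ∂_{k+1}):

  H_0: rank C_0 − rank ∂_1 = 6 − 5 = 1, and the invariant factors of ∂_1 are all 1, so H_0 ≅ Z.
  H_1: rank ker ∂_1 − rank ∂_2 = (12 − 5) − 6 = 1, and the invariant factors of ∂_2 are all 1, so H_1 ≅ Z.
  H_2: rank ker ∂_2 − rank ∂_3 = (6 − 6) − 0 = 0, and there is no ∂_3, so H_2 ≅ 0.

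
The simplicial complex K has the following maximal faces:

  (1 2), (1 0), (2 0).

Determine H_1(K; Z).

K has 3 vertices, 3 edges.
rank ∂_1 = 2, rank ∂_2 = 0 ⇒ b_1 = 3 − 2 − 0 = 1. So H_1 ≅ Z.

H_1 = Z.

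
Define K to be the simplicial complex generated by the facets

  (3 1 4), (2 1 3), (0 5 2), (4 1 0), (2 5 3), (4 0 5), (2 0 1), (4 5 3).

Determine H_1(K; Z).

K has 6 vertices, 12 edges, 8 triangles.
rank ∂_1 = 5, rank ∂_2 = 7 ⇒ b_1 = 12 − 5 − 7 = 0; all invariant factors of ∂_2 are 1 so no torsion. So H_1 = 0.

H_1 ≅ 0.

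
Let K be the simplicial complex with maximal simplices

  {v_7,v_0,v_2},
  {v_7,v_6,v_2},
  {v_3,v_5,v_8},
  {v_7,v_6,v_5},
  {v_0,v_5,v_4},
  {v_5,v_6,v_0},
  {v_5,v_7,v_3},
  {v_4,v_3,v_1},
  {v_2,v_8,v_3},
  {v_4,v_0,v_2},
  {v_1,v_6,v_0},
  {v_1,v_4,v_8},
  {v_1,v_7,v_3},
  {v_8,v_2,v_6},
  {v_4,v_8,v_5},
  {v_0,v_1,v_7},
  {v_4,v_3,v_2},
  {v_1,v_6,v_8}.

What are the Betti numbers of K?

Order the vertices as v_0 < v_1 < v_2 < v_3 < v_4 < v_5 < v_6 < v_7 < v_8. Listing each simplex with vertices in this order, K has dimension 2 with simplices:

  0-simplices (9): [v_0], [v_1], [v_2], [v_3], [v_4], [v_5], [v_6], [v_7], [v_8]
  1-simplices (27): (27 of them)
  2-simplices (18): (18 of them)

so the chain groups are C_0 ≅ Z^9, C_1 ≅ Z^27, C_2 ≅ Z^18.

Boundary ∂_1: C_1 → C_0 is given by ∂[p,q] = [q] − [p].
The 9×27 boundary matrix has rank 8 and Smith normal form diag(1,1,1,1,1,1,1,1).

Boundary ∂_2: C_2 → C_1 acts by ∂[p,q,r] = [q,r] − [p,r] + [p,q]. For instance
  ∂[v_3,v_5,v_8] = [v_5,v_8] − [v_3,v_8] + [v_3,v_5],
  ∂[v_0,v_2,v_4] = [v_2,v_4] − [v_0,v_4] + [v_0,v_2].
This gives a 27×18 integer matrix of rank 18; reducing to Smith normal form yields diagonal entries (1,1,1,1,1,1,1,1,1,1,1,1,1,1,1,1,1,2).

Now H_k = ker ∂_k / im ∂_{k+1}, so:

  H_0: rank C_0 − rank ∂_1 = 9 − 8 = 1, and the invariant factors of ∂_1 are all 1, so H_0 ≅ Z.
  H_1: rank ker ∂_1 − rank ∂_2 = (27 − 8) − 18 = 1, and ∂_2 has invariant factor 2 > 1, so H_1 ≅ Z ⊕ Z/2.
  H_2: rank ker ∂_2 − rank ∂_3 = (18 − 18) − 0 = 0, and there is no ∂_3, so H_2 ≅ 0.

(K is a triangulation of the Klein bottle.)

Hence the Betti numbers are b_0 = 1, b_1 = 1, b_2 = 0.

b_0 = 1, b_1 = 1, b_2 = 0.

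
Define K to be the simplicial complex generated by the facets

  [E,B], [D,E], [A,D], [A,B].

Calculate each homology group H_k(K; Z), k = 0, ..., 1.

H_0 = Z,  H_1 = Z.

Order the vertices as A < B < D < E. Listing each simplex with vertices in this order, K has dimension 1 with simplices:

  0-simplices (4): A, B, D, E
  1-simplices (4): AB, AD, BE, DE

giving chain groups C_0 ≅ Z^4, C_1 ≅ Z^4.

The boundary map ∂_1: C_1 → C_0 is given by ∂[p,q] = [q] − [p]. For instance
  ∂AB = B − A.
As a 4×4 matrix over Z this has rank 3, with invariant factors (1,1,1).

Now H_k = ker ∂_k / im ∂_{k+1}, so:

  H_0: rank C_0 − rank ∂_1 = 4 − 3 = 1, and the invariant factors of ∂_1 are all 1, so H_0 ≅ Z.
  H_1: rank ker ∂_1 − rank ∂_2 = (4 − 3) − 0 = 1, and there is no ∂_2, so H_1 ≅ Z.

As a check, the Euler characteristic is 4 − 4 = 0, which agrees with 1 − 1 = 0.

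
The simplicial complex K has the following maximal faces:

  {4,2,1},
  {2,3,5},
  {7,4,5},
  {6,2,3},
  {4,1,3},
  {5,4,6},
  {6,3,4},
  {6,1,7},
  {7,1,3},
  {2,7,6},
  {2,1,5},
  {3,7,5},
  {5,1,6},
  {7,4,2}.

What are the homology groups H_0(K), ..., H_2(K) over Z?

Take the total order 1 < 2 < 3 < 4 < 5 < 6 < 7 on the vertex set. Then K (dimension 2) consists of the simplices:

  0-simplices (7): [1], [2], [3], [4], [5], [6], [7]
  1-simplices (21): [1,2], [1,3], [1,4], [1,5], [1,6], [1,7], [2,3], [2,4], [2,5], [2,6], [2,7], [3,4], [3,5], [3,6], [3,7], [4,5], [4,6], [4,7], [5,6], [5,7], [6,7]
  2-simplices (14): [1,2,4], [1,2,5], [1,3,4], [1,3,7], [1,5,6], [1,6,7], [2,3,5], [2,3,6], [2,4,7], [2,6,7], [3,4,6], [3,5,7], [4,5,6], [4,5,7]

giving chain groups C_0 ≅ Z^7, C_1 ≅ Z^21, C_2 ≅ Z^14.

Boundary ∂_1: C_1 → C_0 is given by ∂[p,q] = [q] − [p]. For instance
  ∂[2,6] = [6] − [2].
As a 7×21 matrix over Z this has rank 6, with invariant factors (1,1,1,1,1,1).

The boundary map ∂_2: C_2 → C_1 sends each 2-simplex [p,q,r] to [q,r] − [p,r] + [p,q]. For instance
  ∂[2,3,5] = [3,5] − [2,5] + [2,3],
  ∂[2,3,6] = [3,6] − [2,6] + [2,3].
The 21×14 boundary matrix has rank 13 and Smith normal form diag(1,1,1,1,1,1,1,1,1,1,1,1,1).

From H_k ≅ ker(∂_k) / im(∂_{k+1}) we obtain:

  H_0: rank C_0 − rank ∂_1 = 7 − 6 = 1, and the invariant factors of ∂_1 are all 1, so H_0 = Z.
  H_1: rank ker ∂_1 − rank ∂_2 = (21 − 6) − 13 = 2, and the invariant factors of ∂_2 are all 1, so H_1 = Z^2.
  H_2: rank ker ∂_2 − rank ∂_3 = (14 − 13) − 0 = 1, and there is no ∂_3, so H_2 = Z.

H_0 = Z,  H_1 = Z^2,  H_2 = Z.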